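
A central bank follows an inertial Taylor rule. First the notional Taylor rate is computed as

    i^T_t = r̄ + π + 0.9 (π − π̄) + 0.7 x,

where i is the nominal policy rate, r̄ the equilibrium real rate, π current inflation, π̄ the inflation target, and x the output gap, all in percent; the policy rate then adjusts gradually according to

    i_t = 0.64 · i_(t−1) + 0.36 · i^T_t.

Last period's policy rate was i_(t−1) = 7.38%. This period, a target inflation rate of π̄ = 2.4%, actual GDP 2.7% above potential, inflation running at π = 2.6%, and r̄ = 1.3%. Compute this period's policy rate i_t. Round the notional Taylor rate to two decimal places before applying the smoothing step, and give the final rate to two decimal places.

Output 2.7% above potential → x = 2.7.
i^T_t = 1.3 + 2.6 + 0.9 × (2.6 − 2.4) + 0.7 × 2.7
   = 1.3 + 2.6 + 0.18 + 1.89 = 5.97
i_t = 0.64 × 7.38 + 0.36 × 5.97 = 4.7232 + 2.1492 = 6.87

6.87%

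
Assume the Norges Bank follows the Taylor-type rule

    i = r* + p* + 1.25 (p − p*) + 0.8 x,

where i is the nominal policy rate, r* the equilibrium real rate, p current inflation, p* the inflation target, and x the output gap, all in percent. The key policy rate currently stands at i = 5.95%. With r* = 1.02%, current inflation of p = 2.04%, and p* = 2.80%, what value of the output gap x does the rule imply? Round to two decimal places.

0.8 x = 5.95 − 1.02 − 2.80 − 1.25 × (2.04 − 2.80) = 3.08
x = 3.08 / 0.8 = 3.85

3.85%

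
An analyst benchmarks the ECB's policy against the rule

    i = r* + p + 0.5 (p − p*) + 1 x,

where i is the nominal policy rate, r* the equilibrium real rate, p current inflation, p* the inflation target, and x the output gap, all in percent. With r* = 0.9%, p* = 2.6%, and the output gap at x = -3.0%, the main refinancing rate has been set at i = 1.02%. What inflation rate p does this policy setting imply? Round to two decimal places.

Collecting p: i = r* + (1 + 0.5) p − 0.5 p* + 1 x
1.5 p = 1.02 − 0.9 + 0.5 × 2.6 − 1 × (-3.0) = 4.42
p = 4.42 / 1.5 = 2.95

2.95%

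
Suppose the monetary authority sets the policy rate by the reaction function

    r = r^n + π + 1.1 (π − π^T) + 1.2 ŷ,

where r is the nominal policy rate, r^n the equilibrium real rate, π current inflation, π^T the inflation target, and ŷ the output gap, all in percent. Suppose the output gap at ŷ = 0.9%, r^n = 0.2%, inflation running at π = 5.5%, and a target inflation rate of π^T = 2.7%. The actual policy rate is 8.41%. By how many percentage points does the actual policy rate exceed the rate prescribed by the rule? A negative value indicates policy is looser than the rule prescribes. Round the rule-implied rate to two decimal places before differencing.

r = 0.2 + 5.5 + 1.1 × (5.5 − 2.7) + 1.2 × 0.9
   = 0.2 + 5.5 + 3.08 + 1.08 = 9.86
Deviation = 8.41 − 9.86 = -1.45 pp.

-1.45 pp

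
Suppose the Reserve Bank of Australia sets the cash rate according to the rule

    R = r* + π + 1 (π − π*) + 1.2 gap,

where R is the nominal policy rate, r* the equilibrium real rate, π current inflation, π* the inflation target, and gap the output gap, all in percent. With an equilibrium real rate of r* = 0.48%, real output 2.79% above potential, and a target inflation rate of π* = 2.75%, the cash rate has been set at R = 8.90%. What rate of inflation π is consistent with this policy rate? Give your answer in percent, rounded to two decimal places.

3.91%

Output 2.79% above potential → gap = 2.79.
Collecting π: R = r* + (1 + 1) π − 1 π* + 1.2 gap
2 π = 8.90 − 0.48 + 1 × 2.75 − 1.2 × 2.79 = 7.822
π = 7.822 / 2 = 3.91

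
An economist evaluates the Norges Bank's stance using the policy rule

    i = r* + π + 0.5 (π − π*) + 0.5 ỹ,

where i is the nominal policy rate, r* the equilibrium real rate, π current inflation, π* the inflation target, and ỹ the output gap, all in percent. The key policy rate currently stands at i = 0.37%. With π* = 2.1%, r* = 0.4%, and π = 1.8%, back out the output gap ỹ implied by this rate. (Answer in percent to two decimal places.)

-3.36%

0.5 ỹ = 0.37 − 0.4 − 1.8 − 0.5 × (1.8 − 2.1) = -1.68
ỹ = -1.68 / 0.5 = -3.36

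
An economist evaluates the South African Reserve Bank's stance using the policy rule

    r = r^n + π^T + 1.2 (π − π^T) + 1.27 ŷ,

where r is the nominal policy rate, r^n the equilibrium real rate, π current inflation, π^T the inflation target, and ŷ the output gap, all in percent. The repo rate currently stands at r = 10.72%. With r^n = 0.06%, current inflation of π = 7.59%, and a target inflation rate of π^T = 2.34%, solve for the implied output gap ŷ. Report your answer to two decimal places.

1.59%

1.27 ŷ = 10.72 − 0.06 − 2.34 − 1.2 × (7.59 − 2.34) = 2.02
ŷ = 2.02 / 1.27 = 1.59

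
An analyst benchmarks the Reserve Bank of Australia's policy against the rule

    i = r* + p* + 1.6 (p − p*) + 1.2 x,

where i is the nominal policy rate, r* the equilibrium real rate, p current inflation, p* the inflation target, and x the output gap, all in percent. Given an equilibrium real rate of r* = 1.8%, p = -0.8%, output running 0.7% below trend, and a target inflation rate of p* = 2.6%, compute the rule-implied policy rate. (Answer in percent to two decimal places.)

-1.88%

Output 0.7% below potential → x = -0.7.
i = 1.8 + 2.6 + 1.6 × (-0.8 − 2.6) + 1.2 × (-0.7)
   = 1.8 + 2.6 − 5.44 − 0.84 = -1.88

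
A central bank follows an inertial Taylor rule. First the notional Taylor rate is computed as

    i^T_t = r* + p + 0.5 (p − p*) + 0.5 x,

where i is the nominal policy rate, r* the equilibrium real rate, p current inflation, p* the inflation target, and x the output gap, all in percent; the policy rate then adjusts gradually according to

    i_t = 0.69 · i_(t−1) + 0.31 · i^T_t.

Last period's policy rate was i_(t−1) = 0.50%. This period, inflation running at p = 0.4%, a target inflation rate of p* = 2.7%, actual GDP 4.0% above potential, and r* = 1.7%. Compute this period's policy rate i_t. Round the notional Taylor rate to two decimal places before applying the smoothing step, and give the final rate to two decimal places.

1.26%

Output 4.0% above potential → x = 4.0.
i^T_t = 1.7 + 0.4 + 0.5 × (0.4 − 2.7) + 0.5 × 4.0
   = 1.7 + 0.4 − 1.15 + 2 = 2.95
i_t = 0.69 × 0.50 + 0.31 × 2.95 = 0.345 + 0.9145 = 1.26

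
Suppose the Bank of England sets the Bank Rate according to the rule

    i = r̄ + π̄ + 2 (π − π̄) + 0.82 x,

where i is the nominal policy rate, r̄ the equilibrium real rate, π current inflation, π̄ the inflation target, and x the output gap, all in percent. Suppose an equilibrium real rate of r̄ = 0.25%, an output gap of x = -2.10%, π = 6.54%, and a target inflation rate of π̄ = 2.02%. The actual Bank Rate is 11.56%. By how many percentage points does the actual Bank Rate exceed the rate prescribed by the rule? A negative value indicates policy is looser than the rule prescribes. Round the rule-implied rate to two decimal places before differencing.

1.97 pp

i = 0.25 + 2.02 + 2 × (6.54 − 2.02) + 0.82 × (-2.10)
   = 0.25 + 2.02 + 9.04 − 1.722 = 9.59
Deviation = 11.56 − 9.59 = 1.97 pp.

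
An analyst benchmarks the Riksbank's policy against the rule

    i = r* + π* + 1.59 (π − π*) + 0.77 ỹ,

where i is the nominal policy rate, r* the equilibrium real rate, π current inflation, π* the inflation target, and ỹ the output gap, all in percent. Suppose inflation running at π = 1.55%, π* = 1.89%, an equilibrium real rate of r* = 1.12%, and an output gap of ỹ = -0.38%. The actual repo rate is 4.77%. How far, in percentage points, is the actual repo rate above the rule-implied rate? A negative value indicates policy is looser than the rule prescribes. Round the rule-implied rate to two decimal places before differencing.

i = 1.12 + 1.89 + 1.59 × (1.55 − 1.89) + 0.77 × (-0.38)
   = 1.12 + 1.89 − 0.5406 − 0.2926 = 2.18
Deviation = 4.77 − 2.18 = 2.59 pp.

2.59 pp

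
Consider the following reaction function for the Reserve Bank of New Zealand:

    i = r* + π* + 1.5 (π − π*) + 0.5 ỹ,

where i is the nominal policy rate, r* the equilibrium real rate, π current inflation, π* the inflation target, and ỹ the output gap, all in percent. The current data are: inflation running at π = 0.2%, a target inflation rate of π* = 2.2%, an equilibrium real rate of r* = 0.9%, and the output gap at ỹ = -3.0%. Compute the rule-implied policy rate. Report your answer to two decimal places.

i = 0.9 + 2.2 + 1.5 × (0.2 − 2.2) + 0.5 × (-3.0)
   = 0.9 + 2.2 − 3 − 1.5 = -1.40

-1.40%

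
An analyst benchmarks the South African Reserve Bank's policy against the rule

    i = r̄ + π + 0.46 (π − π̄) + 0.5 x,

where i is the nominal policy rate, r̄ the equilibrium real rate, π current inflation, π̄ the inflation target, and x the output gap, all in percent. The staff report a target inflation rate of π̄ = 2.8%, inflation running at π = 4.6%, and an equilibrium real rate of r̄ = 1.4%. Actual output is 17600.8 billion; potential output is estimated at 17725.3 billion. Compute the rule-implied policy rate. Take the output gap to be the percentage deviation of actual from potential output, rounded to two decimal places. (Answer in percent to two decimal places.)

Output gap = 100 × (17600.8 − 17725.3) / 17725.3 = -0.70%.
i = 1.40 + 4.60 + 0.46 × (4.60 − 2.80) + 0.5 × (-0.70)
   = 1.40 + 4.6 + 0.828 − 0.35 = 6.48

6.48%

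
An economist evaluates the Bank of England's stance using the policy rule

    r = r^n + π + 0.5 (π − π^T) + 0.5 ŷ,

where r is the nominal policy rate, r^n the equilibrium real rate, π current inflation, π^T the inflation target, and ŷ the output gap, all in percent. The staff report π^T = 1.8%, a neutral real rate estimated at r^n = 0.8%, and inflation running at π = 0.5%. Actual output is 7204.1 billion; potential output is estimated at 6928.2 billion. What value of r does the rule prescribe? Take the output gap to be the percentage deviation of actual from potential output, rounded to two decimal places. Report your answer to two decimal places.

2.64%

Output gap = 100 × (7204.1 − 6928.2) / 6928.2 = 3.98%.
r = 0.80 + 0.50 + 0.5 × (0.50 − 1.80) + 0.5 × 3.98
   = 0.80 + 0.5 − 0.65 + 1.99 = 2.64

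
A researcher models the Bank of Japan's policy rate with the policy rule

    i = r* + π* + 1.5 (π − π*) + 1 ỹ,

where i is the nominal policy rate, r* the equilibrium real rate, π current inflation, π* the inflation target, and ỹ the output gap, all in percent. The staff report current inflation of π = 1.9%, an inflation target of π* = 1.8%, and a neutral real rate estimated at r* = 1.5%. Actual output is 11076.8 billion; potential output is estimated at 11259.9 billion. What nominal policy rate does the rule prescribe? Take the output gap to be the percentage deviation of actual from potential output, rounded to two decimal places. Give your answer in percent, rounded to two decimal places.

Output gap = 100 × (11076.8 − 11259.9) / 11259.9 = -1.63%.
i = 1.50 + 1.80 + 1.5 × (1.90 − 1.80) + 1 × (-1.63)
   = 1.50 + 1.8 + 0.15 − 1.63 = 1.82

1.82%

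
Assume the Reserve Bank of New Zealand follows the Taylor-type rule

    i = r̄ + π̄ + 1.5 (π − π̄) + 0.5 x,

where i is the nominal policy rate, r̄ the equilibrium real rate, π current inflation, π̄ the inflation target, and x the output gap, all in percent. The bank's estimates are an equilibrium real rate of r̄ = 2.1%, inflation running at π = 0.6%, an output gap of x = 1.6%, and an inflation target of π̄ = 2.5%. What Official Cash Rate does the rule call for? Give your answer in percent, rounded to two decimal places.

2.55%

i = 2.1 + 2.5 + 1.5 × (0.6 − 2.5) + 0.5 × 1.6
   = 2.1 + 2.5 − 2.85 + 0.8 = 2.55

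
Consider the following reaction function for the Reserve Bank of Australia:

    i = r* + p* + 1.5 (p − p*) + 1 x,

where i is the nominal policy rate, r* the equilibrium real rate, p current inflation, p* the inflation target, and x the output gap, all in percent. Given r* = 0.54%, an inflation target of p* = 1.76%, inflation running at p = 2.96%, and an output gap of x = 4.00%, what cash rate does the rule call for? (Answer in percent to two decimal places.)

i = 0.54 + 1.76 + 1.5 × (2.96 − 1.76) + 1 × 4.00
   = 0.54 + 1.76 + 1.8 + 4 = 8.10

8.10%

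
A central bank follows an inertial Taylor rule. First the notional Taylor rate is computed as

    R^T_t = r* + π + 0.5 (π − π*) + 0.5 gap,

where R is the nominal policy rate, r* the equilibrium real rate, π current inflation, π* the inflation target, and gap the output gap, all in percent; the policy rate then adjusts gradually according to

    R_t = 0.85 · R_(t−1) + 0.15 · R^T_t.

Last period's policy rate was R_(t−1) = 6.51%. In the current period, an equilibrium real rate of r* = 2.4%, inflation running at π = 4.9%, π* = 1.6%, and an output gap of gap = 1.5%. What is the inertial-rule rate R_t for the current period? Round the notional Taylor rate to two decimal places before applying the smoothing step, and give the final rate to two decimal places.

6.99%

R^T_t = 2.4 + 4.9 + 0.5 × (4.9 − 1.6) + 0.5 × 1.5
   = 2.4 + 4.9 + 1.65 + 0.75 = 9.70
R_t = 0.85 × 6.51 + 0.15 × 9.70 = 5.5335 + 1.455 = 6.99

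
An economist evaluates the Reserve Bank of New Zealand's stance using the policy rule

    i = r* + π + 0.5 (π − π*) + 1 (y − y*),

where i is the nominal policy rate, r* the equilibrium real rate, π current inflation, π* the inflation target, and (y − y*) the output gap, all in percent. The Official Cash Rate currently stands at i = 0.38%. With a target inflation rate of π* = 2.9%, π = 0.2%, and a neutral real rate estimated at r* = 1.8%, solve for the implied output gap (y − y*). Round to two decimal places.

-0.27%

1 (y − y*) = 0.38 − 1.8 − 0.2 − 0.5 × (0.2 − 2.9) = -0.27
(y − y*) = -0.27 / 1 = -0.27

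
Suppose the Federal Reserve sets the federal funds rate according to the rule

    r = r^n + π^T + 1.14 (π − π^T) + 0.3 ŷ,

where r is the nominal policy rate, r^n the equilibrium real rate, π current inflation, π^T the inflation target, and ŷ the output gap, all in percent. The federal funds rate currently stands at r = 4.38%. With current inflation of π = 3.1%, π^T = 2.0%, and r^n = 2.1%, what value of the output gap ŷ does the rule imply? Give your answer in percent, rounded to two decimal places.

-3.25%

0.3 ŷ = 4.38 − 2.1 − 2.0 − 1.14 × (3.1 − 2.0) = -0.974
ŷ = -0.974 / 0.3 = -3.25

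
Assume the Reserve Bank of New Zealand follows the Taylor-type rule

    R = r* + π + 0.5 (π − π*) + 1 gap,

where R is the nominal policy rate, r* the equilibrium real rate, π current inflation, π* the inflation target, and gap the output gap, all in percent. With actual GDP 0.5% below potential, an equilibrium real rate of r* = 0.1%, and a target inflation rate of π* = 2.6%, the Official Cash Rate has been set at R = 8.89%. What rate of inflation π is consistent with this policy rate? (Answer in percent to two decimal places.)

7.06%

Output 0.5% below potential → gap = -0.5.
Collecting π: R = r* + (1 + 0.5) π − 0.5 π* + 1 gap
1.5 π = 8.89 − 0.1 + 0.5 × 2.6 − 1 × (-0.5) = 10.59
π = 10.59 / 1.5 = 7.06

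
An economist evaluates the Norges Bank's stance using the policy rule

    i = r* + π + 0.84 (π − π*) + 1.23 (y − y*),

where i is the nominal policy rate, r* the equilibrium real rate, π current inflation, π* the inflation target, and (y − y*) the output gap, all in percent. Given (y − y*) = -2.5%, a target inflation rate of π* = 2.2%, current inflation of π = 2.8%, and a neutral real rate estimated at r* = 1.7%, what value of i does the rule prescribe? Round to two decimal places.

i = 1.7 + 2.8 + 0.84 × (2.8 − 2.2) + 1.23 × (-2.5)
   = 1.7 + 2.8 + 0.504 − 3.075 = 1.93

1.93%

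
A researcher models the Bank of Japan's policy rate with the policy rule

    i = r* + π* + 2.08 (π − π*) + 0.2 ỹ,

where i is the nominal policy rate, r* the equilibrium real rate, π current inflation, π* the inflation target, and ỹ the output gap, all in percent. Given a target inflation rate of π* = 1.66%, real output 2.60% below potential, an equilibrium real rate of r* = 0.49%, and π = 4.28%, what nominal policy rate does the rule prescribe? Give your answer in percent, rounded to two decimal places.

Output 2.60% below potential → ỹ = -2.60.
i = 0.49 + 1.66 + 2.08 × (4.28 − 1.66) + 0.2 × (-2.60)
   = 0.49 + 1.66 + 5.4496 − 0.52 = 7.08

7.08%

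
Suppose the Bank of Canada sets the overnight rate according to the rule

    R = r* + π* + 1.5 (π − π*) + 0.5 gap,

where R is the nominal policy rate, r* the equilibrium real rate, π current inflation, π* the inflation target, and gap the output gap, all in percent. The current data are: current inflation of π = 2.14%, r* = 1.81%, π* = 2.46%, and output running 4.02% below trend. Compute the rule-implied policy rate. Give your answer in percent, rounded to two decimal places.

Output 4.02% below potential → gap = -4.02.
R = 1.81 + 2.46 + 1.5 × (2.14 − 2.46) + 0.5 × (-4.02)
   = 1.81 + 2.46 − 0.48 − 2.01 = 1.78

1.78%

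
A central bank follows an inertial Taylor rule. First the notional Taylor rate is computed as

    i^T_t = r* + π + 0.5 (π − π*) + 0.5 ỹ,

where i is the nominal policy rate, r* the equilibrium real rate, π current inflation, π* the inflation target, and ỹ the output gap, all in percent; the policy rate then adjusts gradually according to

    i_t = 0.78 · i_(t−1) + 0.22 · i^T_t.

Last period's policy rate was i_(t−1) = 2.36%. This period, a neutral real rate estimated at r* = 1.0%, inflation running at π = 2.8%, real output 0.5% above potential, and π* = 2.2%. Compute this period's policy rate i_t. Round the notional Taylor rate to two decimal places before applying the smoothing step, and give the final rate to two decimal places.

Output 0.5% above potential → ỹ = 0.5.
i^T_t = 1.0 + 2.8 + 0.5 × (2.8 − 2.2) + 0.5 × 0.5
   = 1.0 + 2.8 + 0.3 + 0.25 = 4.35
i_t = 0.78 × 2.36 + 0.22 × 4.35 = 1.8408 + 0.957 = 2.80

2.80%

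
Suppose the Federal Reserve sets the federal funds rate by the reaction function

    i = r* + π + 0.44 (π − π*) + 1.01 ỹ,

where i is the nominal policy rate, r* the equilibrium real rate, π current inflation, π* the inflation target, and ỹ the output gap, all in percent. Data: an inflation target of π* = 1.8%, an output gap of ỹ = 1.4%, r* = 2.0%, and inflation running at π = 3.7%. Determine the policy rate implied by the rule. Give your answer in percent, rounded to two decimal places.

i = 2.0 + 3.7 + 0.44 × (3.7 − 1.8) + 1.01 × 1.4
   = 2.0 + 3.7 + 0.836 + 1.414 = 7.95

7.95%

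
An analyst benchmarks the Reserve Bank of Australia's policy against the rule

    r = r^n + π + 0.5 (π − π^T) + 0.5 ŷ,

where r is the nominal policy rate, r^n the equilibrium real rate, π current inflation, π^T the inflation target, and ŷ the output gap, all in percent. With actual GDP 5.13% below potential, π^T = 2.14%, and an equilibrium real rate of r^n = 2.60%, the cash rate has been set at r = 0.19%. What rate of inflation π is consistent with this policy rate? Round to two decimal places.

Output 5.13% below potential → ŷ = -5.13.
Collecting π: r = r^n + (1 + 0.5) π − 0.5 π^T + 0.5 ŷ
1.5 π = 0.19 − 2.60 + 0.5 × 2.14 − 0.5 × (-5.13) = 1.225
π = 1.225 / 1.5 = 0.82

0.82%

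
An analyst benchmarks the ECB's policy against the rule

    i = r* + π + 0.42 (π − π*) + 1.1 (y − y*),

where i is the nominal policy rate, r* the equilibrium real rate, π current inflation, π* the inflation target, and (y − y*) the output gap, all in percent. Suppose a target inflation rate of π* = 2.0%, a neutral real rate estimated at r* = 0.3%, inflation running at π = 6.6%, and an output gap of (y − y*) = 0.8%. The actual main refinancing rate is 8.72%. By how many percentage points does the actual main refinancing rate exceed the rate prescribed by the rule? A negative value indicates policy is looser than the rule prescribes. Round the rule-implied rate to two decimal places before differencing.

i = 0.3 + 6.6 + 0.42 × (6.6 − 2.0) + 1.1 × 0.8
   = 0.3 + 6.6 + 1.932 + 0.88 = 9.71
Deviation = 8.72 − 9.71 = -0.99 pp.

-0.99 pp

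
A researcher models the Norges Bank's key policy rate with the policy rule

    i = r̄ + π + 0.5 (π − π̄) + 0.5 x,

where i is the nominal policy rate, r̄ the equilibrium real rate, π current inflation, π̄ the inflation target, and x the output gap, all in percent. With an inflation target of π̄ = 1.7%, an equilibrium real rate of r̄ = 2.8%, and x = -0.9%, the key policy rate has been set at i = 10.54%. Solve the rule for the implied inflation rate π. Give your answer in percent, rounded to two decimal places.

6.03%

Collecting π: i = r̄ + (1 + 0.5) π − 0.5 π̄ + 0.5 x
1.5 π = 10.54 − 2.8 + 0.5 × 1.7 − 0.5 × (-0.9) = 9.04
π = 9.04 / 1.5 = 6.03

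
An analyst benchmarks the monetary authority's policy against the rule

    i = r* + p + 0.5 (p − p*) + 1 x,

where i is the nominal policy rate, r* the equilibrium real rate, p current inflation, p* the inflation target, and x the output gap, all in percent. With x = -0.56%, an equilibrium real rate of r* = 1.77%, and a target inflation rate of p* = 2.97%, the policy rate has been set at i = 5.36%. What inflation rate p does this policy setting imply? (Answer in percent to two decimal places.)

Collecting p: i = r* + (1 + 0.5) p − 0.5 p* + 1 x
1.5 p = 5.36 − 1.77 + 0.5 × 2.97 − 1 × (-0.56) = 5.635
p = 5.635 / 1.5 = 3.76

3.76%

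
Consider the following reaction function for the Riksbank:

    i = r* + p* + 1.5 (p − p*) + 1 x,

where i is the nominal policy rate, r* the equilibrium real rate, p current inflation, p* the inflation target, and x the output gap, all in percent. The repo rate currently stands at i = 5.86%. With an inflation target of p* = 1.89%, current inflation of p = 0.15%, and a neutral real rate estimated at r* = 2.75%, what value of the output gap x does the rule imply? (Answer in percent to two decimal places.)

1 x = 5.86 − 2.75 − 1.89 − 1.5 × (0.15 − 1.89) = 3.83
x = 3.83 / 1 = 3.83

3.83%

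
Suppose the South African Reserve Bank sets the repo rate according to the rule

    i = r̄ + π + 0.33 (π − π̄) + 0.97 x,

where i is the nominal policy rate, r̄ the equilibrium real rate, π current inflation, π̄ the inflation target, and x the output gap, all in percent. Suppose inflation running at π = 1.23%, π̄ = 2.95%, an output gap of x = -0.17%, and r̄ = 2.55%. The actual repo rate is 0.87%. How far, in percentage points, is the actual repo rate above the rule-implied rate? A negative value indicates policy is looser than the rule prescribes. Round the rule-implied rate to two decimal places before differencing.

i = 2.55 + 1.23 + 0.33 × (1.23 − 2.95) + 0.97 × (-0.17)
   = 2.55 + 1.23 − 0.5676 − 0.1649 = 3.05
Deviation = 0.87 − 3.05 = -2.18 pp.

-2.18 pp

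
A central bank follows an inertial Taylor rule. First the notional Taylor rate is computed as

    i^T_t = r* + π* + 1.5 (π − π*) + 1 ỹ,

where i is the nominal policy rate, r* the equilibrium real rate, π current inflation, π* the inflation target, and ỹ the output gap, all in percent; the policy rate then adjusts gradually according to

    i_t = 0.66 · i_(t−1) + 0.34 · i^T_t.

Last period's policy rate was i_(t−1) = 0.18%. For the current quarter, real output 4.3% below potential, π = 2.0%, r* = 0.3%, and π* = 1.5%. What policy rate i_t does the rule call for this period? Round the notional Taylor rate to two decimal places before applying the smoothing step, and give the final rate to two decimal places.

Output 4.3% below potential → ỹ = -4.3.
i^T_t = 0.3 + 1.5 + 1.5 × (2.0 − 1.5) + 1 × (-4.3)
   = 0.3 + 1.5 + 0.75 − 4.3 = -1.75
i_t = 0.66 × 0.18 + 0.34 × (-1.75) = 0.1188 − 0.595 = -0.48

-0.48%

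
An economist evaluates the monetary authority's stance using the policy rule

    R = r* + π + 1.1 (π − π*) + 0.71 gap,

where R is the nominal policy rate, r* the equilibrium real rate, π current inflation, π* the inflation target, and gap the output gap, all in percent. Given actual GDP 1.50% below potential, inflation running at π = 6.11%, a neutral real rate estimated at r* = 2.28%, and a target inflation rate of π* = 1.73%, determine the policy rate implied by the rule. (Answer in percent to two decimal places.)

12.14%

Output 1.50% below potential → gap = -1.50.
R = 2.28 + 6.11 + 1.1 × (6.11 − 1.73) + 0.71 × (-1.50)
   = 2.28 + 6.11 + 4.818 − 1.065 = 12.14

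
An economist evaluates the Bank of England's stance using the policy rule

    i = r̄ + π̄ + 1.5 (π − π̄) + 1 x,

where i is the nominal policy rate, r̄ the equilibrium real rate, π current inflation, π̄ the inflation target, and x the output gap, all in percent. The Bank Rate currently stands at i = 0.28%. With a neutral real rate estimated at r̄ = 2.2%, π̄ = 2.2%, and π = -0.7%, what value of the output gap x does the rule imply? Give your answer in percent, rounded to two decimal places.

1 x = 0.28 − 2.2 − 2.2 − 1.5 × ((-0.7) − 2.2) = 0.23
x = 0.23 / 1 = 0.23

0.23%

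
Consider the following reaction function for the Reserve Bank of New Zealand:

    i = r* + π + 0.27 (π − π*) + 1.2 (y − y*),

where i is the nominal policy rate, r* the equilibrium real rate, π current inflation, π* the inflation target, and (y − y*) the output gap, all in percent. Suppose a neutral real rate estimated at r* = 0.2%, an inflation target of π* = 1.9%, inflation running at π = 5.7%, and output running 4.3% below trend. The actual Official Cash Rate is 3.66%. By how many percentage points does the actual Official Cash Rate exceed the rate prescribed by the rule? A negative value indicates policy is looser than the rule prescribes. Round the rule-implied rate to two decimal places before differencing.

1.89 pp

Output 4.3% below potential → (y − y*) = -4.3.
i = 0.2 + 5.7 + 0.27 × (5.7 − 1.9) + 1.2 × (-4.3)
   = 0.2 + 5.7 + 1.026 − 5.16 = 1.77
Deviation = 3.66 − 1.77 = 1.89 pp.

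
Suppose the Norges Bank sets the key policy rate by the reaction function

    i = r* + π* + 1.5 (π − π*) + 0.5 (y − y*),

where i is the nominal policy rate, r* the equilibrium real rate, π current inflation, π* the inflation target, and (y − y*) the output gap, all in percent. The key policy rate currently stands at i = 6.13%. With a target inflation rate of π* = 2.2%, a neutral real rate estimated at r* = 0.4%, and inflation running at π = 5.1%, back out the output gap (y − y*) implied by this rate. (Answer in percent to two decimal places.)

0.5 (y − y*) = 6.13 − 0.4 − 2.2 − 1.5 × (5.1 − 2.2) = -0.82
(y − y*) = -0.82 / 0.5 = -1.64

-1.64%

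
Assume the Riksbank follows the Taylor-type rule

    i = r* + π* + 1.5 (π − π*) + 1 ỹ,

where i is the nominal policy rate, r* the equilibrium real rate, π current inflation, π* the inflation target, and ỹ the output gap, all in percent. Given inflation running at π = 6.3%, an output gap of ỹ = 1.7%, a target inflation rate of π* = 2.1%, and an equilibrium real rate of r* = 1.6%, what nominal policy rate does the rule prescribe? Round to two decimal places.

11.70%

i = 1.6 + 2.1 + 1.5 × (6.3 − 2.1) + 1 × 1.7
   = 1.6 + 2.1 + 6.3 + 1.7 = 11.70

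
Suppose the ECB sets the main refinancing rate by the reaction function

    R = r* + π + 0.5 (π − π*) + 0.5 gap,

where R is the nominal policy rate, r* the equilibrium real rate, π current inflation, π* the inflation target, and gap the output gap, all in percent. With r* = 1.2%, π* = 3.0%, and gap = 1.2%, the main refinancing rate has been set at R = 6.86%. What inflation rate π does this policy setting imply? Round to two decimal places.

4.37%

Collecting π: R = r* + (1 + 0.5) π − 0.5 π* + 0.5 gap
1.5 π = 6.86 − 1.2 + 0.5 × 3.0 − 0.5 × 1.2 = 6.56
π = 6.56 / 1.5 = 4.37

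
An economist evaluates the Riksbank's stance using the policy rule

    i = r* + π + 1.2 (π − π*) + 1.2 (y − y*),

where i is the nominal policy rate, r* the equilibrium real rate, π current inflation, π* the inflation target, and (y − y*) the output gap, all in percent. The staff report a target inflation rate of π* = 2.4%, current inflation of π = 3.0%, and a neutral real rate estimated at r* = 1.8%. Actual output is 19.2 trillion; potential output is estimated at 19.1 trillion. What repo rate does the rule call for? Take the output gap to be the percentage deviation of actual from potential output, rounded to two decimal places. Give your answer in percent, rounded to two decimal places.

Output gap = 100 × (19.2 − 19.1) / 19.1 = 0.52%.
i = 1.80 + 3.00 + 1.2 × (3.00 − 2.40) + 1.2 × 0.52
   = 1.80 + 3 + 0.72 + 0.624 = 6.14

6.14%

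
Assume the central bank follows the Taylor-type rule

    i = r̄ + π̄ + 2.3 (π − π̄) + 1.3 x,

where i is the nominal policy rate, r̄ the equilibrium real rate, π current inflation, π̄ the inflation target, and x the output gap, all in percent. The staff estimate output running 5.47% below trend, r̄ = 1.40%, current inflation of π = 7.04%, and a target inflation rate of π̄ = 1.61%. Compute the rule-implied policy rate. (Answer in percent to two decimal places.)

Output 5.47% below potential → x = -5.47.
i = 1.40 + 1.61 + 2.3 × (7.04 − 1.61) + 1.3 × (-5.47)
   = 1.40 + 1.61 + 12.489 − 7.111 = 8.39

8.39%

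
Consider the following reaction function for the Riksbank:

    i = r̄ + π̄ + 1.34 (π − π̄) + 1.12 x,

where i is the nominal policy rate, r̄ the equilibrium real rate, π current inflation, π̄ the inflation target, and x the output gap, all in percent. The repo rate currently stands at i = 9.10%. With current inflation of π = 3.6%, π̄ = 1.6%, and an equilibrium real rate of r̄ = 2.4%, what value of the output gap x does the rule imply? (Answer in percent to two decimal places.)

1.12 x = 9.10 − 2.4 − 1.6 − 1.34 × (3.6 − 1.6) = 2.42
x = 2.42 / 1.12 = 2.16

2.16%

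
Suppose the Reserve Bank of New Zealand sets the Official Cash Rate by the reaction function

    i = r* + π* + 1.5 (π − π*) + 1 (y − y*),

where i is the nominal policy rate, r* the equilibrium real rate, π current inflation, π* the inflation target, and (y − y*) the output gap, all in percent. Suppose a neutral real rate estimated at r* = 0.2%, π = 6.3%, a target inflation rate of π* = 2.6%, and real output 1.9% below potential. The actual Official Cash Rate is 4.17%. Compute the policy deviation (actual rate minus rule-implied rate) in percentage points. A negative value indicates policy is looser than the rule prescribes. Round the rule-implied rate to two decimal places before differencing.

Output 1.9% below potential → (y − y*) = -1.9.
i = 0.2 + 2.6 + 1.5 × (6.3 − 2.6) + 1 × (-1.9)
   = 0.2 + 2.6 + 5.55 − 1.9 = 6.45
Deviation = 4.17 − 6.45 = -2.28 pp.

-2.28 pp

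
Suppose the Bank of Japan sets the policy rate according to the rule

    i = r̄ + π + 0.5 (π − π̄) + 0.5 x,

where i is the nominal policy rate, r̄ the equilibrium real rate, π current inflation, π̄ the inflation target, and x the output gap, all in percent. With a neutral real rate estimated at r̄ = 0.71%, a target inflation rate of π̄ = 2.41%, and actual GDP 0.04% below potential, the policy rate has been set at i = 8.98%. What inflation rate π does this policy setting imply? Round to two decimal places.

6.33%

Output 0.04% below potential → x = -0.04.
Collecting π: i = r̄ + (1 + 0.5) π − 0.5 π̄ + 0.5 x
1.5 π = 8.98 − 0.71 + 0.5 × 2.41 − 0.5 × (-0.04) = 9.495
π = 9.495 / 1.5 = 6.33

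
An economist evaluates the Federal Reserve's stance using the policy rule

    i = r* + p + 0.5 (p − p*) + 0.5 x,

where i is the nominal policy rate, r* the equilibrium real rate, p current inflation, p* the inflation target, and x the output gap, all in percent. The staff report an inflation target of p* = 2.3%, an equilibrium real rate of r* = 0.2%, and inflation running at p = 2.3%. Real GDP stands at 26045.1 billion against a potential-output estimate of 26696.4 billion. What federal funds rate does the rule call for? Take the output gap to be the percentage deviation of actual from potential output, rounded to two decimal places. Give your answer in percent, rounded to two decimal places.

1.28%

Output gap = 100 × (26045.1 − 26696.4) / 26696.4 = -2.44%.
i = 0.20 + 2.30 + 0.5 × (2.30 − 2.30) + 0.5 × (-2.44)
   = 0.20 + 2.3 + 0 − 1.22 = 1.28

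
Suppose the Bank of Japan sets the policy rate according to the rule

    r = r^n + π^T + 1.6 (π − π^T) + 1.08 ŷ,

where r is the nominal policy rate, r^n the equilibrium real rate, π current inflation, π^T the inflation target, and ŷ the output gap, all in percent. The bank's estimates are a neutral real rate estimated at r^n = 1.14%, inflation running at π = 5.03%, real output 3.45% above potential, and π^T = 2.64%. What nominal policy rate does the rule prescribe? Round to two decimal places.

11.33%

Output 3.45% above potential → ŷ = 3.45.
r = 1.14 + 2.64 + 1.6 × (5.03 − 2.64) + 1.08 × 3.45
   = 1.14 + 2.64 + 3.824 + 3.726 = 11.33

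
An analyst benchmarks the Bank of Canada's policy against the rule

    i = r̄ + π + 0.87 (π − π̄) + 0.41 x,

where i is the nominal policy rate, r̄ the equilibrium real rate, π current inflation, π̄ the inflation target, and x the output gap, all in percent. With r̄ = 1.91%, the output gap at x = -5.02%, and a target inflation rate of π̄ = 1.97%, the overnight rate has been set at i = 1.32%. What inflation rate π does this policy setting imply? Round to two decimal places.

Collecting π: i = r̄ + (1 + 0.87) π − 0.87 π̄ + 0.41 x
1.87 π = 1.32 − 1.91 + 0.87 × 1.97 − 0.41 × (-5.02) = 3.1821
π = 3.1821 / 1.87 = 1.70

1.70%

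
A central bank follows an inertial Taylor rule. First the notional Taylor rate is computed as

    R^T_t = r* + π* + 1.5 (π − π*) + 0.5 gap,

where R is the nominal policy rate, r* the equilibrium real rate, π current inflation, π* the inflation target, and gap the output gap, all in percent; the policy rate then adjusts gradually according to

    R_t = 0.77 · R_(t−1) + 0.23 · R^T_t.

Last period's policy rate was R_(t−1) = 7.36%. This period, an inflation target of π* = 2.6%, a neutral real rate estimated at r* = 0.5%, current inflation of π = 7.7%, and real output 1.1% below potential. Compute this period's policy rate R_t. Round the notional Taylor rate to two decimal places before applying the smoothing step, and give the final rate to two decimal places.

8.01%

Output 1.1% below potential → gap = -1.1.
R^T_t = 0.5 + 2.6 + 1.5 × (7.7 − 2.6) + 0.5 × (-1.1)
   = 0.5 + 2.6 + 7.65 − 0.55 = 10.20
R_t = 0.77 × 7.36 + 0.23 × 10.20 = 5.6672 + 2.346 = 8.01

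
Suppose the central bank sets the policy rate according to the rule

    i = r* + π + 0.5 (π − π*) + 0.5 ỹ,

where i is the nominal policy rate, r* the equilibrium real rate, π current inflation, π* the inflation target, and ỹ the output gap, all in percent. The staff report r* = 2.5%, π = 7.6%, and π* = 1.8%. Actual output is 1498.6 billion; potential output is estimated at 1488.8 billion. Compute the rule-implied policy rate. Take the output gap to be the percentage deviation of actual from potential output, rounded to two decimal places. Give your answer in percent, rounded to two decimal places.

13.33%

Output gap = 100 × (1498.6 − 1488.8) / 1488.8 = 0.66%.
i = 2.50 + 7.60 + 0.5 × (7.60 − 1.80) + 0.5 × 0.66
   = 2.50 + 7.6 + 2.9 + 0.33 = 13.33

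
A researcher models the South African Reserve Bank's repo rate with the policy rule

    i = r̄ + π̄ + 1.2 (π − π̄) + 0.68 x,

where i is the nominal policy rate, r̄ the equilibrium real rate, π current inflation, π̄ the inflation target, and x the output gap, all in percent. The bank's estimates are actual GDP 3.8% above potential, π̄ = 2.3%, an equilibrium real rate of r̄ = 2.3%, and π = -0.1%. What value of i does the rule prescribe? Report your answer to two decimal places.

4.30%

Output 3.8% above potential → x = 3.8.
i = 2.3 + 2.3 + 1.2 × (-0.1 − 2.3) + 0.68 × 3.8
   = 2.3 + 2.3 − 2.88 + 2.584 = 4.30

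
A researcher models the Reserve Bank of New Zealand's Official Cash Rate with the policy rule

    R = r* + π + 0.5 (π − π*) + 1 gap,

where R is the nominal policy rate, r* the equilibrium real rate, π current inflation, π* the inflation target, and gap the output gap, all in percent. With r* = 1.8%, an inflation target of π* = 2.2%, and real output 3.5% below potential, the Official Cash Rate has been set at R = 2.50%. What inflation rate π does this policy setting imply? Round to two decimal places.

Output 3.5% below potential → gap = -3.5.
Collecting π: R = r* + (1 + 0.5) π − 0.5 π* + 1 gap
1.5 π = 2.50 − 1.8 + 0.5 × 2.2 − 1 × (-3.5) = 5.3
π = 5.3 / 1.5 = 3.53

3.53%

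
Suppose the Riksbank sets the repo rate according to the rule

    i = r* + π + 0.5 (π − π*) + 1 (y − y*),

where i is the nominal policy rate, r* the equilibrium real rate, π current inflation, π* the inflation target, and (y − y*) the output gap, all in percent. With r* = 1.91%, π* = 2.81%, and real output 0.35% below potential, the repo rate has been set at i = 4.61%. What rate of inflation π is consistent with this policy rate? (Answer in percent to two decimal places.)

Output 0.35% below potential → (y − y*) = -0.35.
Collecting π: i = r* + (1 + 0.5) π − 0.5 π* + 1 (y − y*)
1.5 π = 4.61 − 1.91 + 0.5 × 2.81 − 1 × (-0.35) = 4.455
π = 4.455 / 1.5 = 2.97

2.97%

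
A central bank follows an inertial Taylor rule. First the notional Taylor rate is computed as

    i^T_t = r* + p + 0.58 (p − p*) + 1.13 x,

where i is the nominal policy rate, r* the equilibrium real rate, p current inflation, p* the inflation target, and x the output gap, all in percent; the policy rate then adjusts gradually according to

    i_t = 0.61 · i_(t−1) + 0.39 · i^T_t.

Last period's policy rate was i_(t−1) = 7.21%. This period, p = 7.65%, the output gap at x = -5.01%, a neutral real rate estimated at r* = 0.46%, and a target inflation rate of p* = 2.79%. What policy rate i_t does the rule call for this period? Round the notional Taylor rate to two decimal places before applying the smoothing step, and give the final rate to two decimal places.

6.45%

i^T_t = 0.46 + 7.65 + 0.58 × (7.65 − 2.79) + 1.13 × (-5.01)
   = 0.46 + 7.65 + 2.8188 − 5.6613 = 5.27
i_t = 0.61 × 7.21 + 0.39 × 5.27 = 4.3981 + 2.0553 = 6.45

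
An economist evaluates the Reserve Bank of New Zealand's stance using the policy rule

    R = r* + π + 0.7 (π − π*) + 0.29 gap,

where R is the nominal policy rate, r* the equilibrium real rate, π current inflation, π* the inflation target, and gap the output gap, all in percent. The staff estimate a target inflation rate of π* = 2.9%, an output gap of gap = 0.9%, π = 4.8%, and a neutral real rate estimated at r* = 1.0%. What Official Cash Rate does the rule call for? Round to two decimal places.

7.39%

R = 1.0 + 4.8 + 0.7 × (4.8 − 2.9) + 0.29 × 0.9
   = 1.0 + 4.8 + 1.33 + 0.261 = 7.39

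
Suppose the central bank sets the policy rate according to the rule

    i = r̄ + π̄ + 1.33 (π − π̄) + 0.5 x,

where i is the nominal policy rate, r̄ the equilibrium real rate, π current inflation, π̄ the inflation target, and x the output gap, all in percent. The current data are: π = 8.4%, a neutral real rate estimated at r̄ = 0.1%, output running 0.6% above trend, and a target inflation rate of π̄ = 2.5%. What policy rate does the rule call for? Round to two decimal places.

Output 0.6% above potential → x = 0.6.
i = 0.1 + 2.5 + 1.33 × (8.4 − 2.5) + 0.5 × 0.6
   = 0.1 + 2.5 + 7.847 + 0.3 = 10.75

10.75%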